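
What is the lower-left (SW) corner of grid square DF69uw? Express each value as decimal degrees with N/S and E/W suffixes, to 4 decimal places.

30.0833° S, 106.3333° W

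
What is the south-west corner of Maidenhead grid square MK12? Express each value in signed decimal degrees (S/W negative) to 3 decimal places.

Field M=12, K=10: +12·20° lon, +10·10° lat → SW at lon 60°, lat 10°.
Square 1, 2: +1·2° lon, +2·1° lat → SW at lon 62°, lat 12°.
latitude 12.000, longitude 62.000.

12.000, 62.000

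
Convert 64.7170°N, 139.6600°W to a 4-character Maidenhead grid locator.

CP04

Offset from 180°W / 90°S: lon 40.34°, lat 154.72°.
Field: 40.34/20 → 2 → C, 154.72/10 → 15 → P; chars CP.
Square: 0.34/2 → 0, 4.72/1 → 4; chars 04.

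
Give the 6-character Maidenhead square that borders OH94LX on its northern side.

OH95la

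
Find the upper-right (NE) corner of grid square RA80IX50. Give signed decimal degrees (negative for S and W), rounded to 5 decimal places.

-89.03750, 176.71667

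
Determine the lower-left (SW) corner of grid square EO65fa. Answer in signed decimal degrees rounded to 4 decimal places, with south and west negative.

55.0000, -87.5833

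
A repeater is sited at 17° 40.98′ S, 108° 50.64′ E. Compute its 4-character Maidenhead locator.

Add 180° to longitude and 90° to latitude: 288.84, 72.32.
Field (20°×10°, letters A–R): 288.84/20 → 14 → O, 72.32/10 → 7 → H; chars OH.
Square (2°×1°, digits 0–9): 8.84/2 → 4, 2.32/1 → 2; chars 42.

OH42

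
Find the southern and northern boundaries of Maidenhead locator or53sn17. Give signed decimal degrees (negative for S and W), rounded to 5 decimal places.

83.57083, 83.57500

Field O=14, R=17: +14·20° lon, +17·10° lat → SW at lon 100°, lat 80°.
Square 5, 3: +5·2° lon, +3·1° lat → SW at lon 110°, lat 83°.
Subsquare s=18, n=13: +18·0.0833333° lon, +13·0.0416667° lat → SW at lon 111.5°, lat 83.5417°.
Extended square 1, 7: +1·0.00833333° lon, +7·0.00416667° lat → SW at lon 111.508°, lat 83.5708°.
Cell spans 0.00833333° lon × 0.00416667° lat.
south 83.57083, north 83.57500.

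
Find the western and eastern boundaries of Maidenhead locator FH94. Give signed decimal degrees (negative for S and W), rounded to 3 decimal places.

-62.000, -60.000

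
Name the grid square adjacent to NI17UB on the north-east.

Longitude subsquare u = 20; +1 → 21 = v.
Latitude subsquare b = 1; +1 → 2 = c.

NI17vc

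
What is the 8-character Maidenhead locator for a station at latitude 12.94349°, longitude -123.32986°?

Offset from 180°W / 90°S: lon 56.67014°, lat 102.94349°.
Field: lon ⌊56.67014/20⌋ = 2 → C; lat ⌊102.94349/10⌋ = 10 → K.
Square: lon ⌊16.67014/2⌋ = 8; lat ⌊2.94349/1⌋ = 2.
Subsquare: lon ⌊0.67014/0.0833333⌋ = 8 → i; lat ⌊0.94349/0.0416667⌋ = 22 → w.
Extended square: lon ⌊0.00347/0.00833333⌋ = 0; lat ⌊0.02682/0.00416667⌋ = 6.

CK82iw06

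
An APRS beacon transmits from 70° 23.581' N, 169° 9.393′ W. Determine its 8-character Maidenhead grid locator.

AQ50kj14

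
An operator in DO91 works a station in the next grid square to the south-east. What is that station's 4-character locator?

Longitude square 9; +1 → 10, wraps to 0, carry into field.
Longitude field D = 3; +1 → 4 = E.
Latitude square 1; −1 → 0.

EO00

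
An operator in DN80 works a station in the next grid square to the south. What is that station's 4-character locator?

DM89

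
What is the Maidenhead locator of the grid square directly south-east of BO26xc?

Longitude subsquare x = 23; +1 → 24, wraps to 0 = a, carry into square.
Longitude square 2; +1 → 3.
Latitude subsquare c = 2; −1 → 1 = b.

BO36ab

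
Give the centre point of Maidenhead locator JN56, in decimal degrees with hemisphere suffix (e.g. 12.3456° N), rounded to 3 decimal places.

46.500° N, 11.000° E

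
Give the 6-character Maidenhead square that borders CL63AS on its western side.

CL53xs

Longitude subsquare a = 0; −1 → -1, wraps to 23 = x, carry into square.
Longitude square 6; −1 → 5.
The latitude characters are unchanged.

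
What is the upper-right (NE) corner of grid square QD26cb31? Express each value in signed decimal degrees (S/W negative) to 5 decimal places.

Field Q=16, D=3: +16·20° lon, +3·10° lat → SW at lon 140°, lat -60°.
Square 2, 6: +2·2° lon, +6·1° lat → SW at lon 144°, lat -54°.
Subsquare c=2, b=1: +2·0.0833333° lon, +1·0.0416667° lat → SW at lon 144.167°, lat -53.9583°.
Extended square 3, 1: +3·0.00833333° lon, +1·0.00416667° lat → SW at lon 144.192°, lat -53.9542°.
Cell spans 0.00833333° lon × 0.00416667° lat. NE corner is SW corner plus one full cell.
latitude -53.95000, longitude 144.20000.

-53.95000, 144.20000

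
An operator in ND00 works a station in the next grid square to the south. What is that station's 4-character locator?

NC09

Latitude square 0; −1 → -1, wraps to 9, carry into field.
Latitude field D = 3; −1 → 2 = C.
The longitude characters are unchanged.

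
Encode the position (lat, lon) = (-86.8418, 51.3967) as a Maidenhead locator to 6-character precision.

LA53qd

Offset from 180°W / 90°S: lon 231.3967°, lat 3.1582°.
Field (20°×10°, letters A–R): 231.3967/20 → 11 → L, 3.1582/10 → 0 → A; chars LA.
Square (2°×1°, digits 0–9): 11.3967/2 → 5, 3.1582/1 → 3; chars 53.
Subsquare (5′×2.5′, letters a–x): 1.3967/0.0833333 → 16 → q, 0.1582/0.0416667 → 3 → d; chars qd.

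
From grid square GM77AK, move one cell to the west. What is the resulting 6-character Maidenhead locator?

GM67xk

Longitude subsquare a = 0; −1 → -1, wraps to 23 = x, carry into square.
Longitude square 7; −1 → 6.
The latitude characters are unchanged.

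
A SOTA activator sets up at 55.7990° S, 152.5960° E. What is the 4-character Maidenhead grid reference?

QD64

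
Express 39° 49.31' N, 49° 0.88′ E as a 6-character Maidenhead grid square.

Shift to the Maidenhead origin (180°W, 90°S): lon 229.0147, lat 129.8218.
Field: lon ⌊229.0147/20⌋ = 11 → L; lat ⌊129.8218/10⌋ = 12 → M.
Square: lon ⌊9.0147/2⌋ = 4; lat ⌊9.8218/1⌋ = 9.
Subsquare: lon ⌊1.0147/0.0833333⌋ = 12 → m; lat ⌊0.8218/0.0416667⌋ = 19 → t.

LM49mt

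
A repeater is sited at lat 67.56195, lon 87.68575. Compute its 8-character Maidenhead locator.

NP37un24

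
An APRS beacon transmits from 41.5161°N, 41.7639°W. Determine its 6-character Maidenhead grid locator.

Offset from 180°W / 90°S: lon 138.2361°, lat 131.5161°.
Field: 138.2361/20 → 6 → G, 131.5161/10 → 13 → N; chars GN.
Square: 18.2361/2 → 9, 1.5161/1 → 1; chars 91.
Subsquare: 0.2361/0.0833333 → 2 → c, 0.5161/0.0416667 → 12 → m; chars cm.

GN91cm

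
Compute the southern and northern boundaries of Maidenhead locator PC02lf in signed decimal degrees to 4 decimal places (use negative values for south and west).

-67.7917, -67.7500

Field P=15, C=2: +15·20° lon, +2·10° lat → SW at lon 120°, lat -70°.
Square 0, 2: +0·2° lon, +2·1° lat → SW at lon 120°, lat -68°.
Subsquare l=11, f=5: +11·0.0833333° lon, +5·0.0416667° lat → SW at lon 120.917°, lat -67.7917°.
Cell spans 0.0833333° lon × 0.0416667° lat.
south -67.7917, north -67.7500.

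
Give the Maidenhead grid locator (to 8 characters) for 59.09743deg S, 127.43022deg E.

PD30rv16

Add 180° to longitude and 90° to latitude: 307.43022, 30.90257.
Field: lon ⌊307.43022/20⌋ = 15 → P; lat ⌊30.90257/10⌋ = 3 → D.
Square: lon ⌊7.43022/2⌋ = 3; lat ⌊0.90257/1⌋ = 0.
Subsquare: lon ⌊1.43022/0.0833333⌋ = 17 → r; lat ⌊0.90257/0.0416667⌋ = 21 → v.
Extended square: lon ⌊0.01355/0.00833333⌋ = 1; lat ⌊0.02757/0.00416667⌋ = 6.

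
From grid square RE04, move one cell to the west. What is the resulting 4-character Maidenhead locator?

QE94

Longitude square 0; −1 → -1, wraps to 9, carry into field.
Longitude field R = 17; −1 → 16 = Q.
The latitude characters are unchanged.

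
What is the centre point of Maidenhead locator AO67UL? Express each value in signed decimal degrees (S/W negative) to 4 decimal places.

Field A=0, O=14: +0·20° lon, +14·10° lat → SW at lon -180°, lat 50°.
Square 6, 7: +6·2° lon, +7·1° lat → SW at lon -168°, lat 57°.
Subsquare u=20, l=11: +20·0.0833333° lon, +11·0.0416667° lat → SW at lon -166.333°, lat 57.4583°.
Cell spans 0.0833333° lon × 0.0416667° lat. Centre is SW corner plus half of each.
latitude 57.4792, longitude -166.2917.

57.4792, -166.2917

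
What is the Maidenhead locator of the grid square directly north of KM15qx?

KM16qa

Latitude subsquare x = 23; +1 → 24, wraps to 0 = a, carry into square.
Latitude square 5; +1 → 6.
The longitude characters are unchanged.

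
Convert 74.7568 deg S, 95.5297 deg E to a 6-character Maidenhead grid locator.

NB75sf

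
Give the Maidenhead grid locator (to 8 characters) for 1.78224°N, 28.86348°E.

Add 180° to longitude and 90° to latitude: 208.86348, 91.78224.
Field (20°×10°, letters A–R): lon ⌊208.86348/20⌋ = 10 → K; lat ⌊91.78224/10⌋ = 9 → J.
Square (2°×1°, digits 0–9): lon ⌊8.86348/2⌋ = 4; lat ⌊1.78224/1⌋ = 1.
Subsquare (5′×2.5′, letters a–x): lon ⌊0.86348/0.0833333⌋ = 10 → k; lat ⌊0.78224/0.0416667⌋ = 18 → s.
Extended square (30″×15″, digits 0–9): lon ⌊0.03015/0.00833333⌋ = 3; lat ⌊0.03224/0.00416667⌋ = 7.

KJ41ks37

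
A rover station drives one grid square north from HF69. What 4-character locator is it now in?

HG60

Latitude square 9; +1 → 10, wraps to 0, carry into field.
Latitude field F = 5; +1 → 6 = G.
The longitude characters are unchanged.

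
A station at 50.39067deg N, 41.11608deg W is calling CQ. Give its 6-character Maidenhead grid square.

GO90kj

Shift to the Maidenhead origin (180°W, 90°S): lon 138.8839, lat 140.3907.
Field: lon ⌊138.8839/20⌋ = 6 → G; lat ⌊140.3907/10⌋ = 14 → O.
Square: lon ⌊18.8839/2⌋ = 9; lat ⌊0.3907/1⌋ = 0.
Subsquare: lon ⌊0.8839/0.0833333⌋ = 10 → k; lat ⌊0.3907/0.0416667⌋ = 9 → j.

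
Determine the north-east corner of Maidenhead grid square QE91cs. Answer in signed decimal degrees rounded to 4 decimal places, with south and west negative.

-48.2083, 158.2500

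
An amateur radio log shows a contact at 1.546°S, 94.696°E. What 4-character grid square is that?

NI78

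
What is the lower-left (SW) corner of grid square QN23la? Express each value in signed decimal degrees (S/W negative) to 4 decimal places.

43.0000, 144.9167

Field Q=16, N=13: +16·20° lon, +13·10° lat → SW at lon 140°, lat 40°.
Square 2, 3: +2·2° lon, +3·1° lat → SW at lon 144°, lat 43°.
Subsquare l=11, a=0: +11·0.0833333° lon, +0·0.0416667° lat → SW at lon 144.917°, lat 43°.
latitude 43.0000, longitude 144.9167.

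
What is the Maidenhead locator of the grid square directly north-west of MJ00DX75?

MJ00dx66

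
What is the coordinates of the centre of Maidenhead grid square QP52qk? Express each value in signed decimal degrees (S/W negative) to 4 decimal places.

Field Q=16, P=15: +16·20° lon, +15·10° lat → SW at lon 140°, lat 60°.
Square 5, 2: +5·2° lon, +2·1° lat → SW at lon 150°, lat 62°.
Subsquare q=16, k=10: +16·0.0833333° lon, +10·0.0416667° lat → SW at lon 151.333°, lat 62.4167°.
Cell spans 0.0833333° lon × 0.0416667° lat. Centre is SW corner plus half of each.
latitude 62.4375, longitude 151.3750.

62.4375, 151.3750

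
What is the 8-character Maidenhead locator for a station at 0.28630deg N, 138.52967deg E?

Add 180° to longitude and 90° to latitude: 318.52967, 90.28630.
Field: lon ⌊318.52967/20⌋ = 15 → P; lat ⌊90.28630/10⌋ = 9 → J.
Square: lon ⌊18.52967/2⌋ = 9; lat ⌊0.28630/1⌋ = 0.
Subsquare: lon ⌊0.52967/0.0833333⌋ = 6 → g; lat ⌊0.28630/0.0416667⌋ = 6 → g.
Extended square: lon ⌊0.02967/0.00833333⌋ = 3; lat ⌊0.03630/0.00416667⌋ = 8.

PJ90gg38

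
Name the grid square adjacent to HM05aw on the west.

GM95xw

Longitude subsquare a = 0; −1 → -1, wraps to 23 = x, carry into square.
Longitude square 0; −1 → -1, wraps to 9, carry into field.
Longitude field H = 7; −1 → 6 = G.
The latitude characters are unchanged.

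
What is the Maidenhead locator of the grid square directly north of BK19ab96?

Latitude extended square 6; +1 → 7.
The longitude characters are unchanged.

BK19ab97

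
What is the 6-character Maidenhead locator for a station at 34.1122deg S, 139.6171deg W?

CF05ev

Shift to the Maidenhead origin (180°W, 90°S): lon 40.3829, lat 55.8878.
Field: lon ⌊40.3829/20⌋ = 2 → C; lat ⌊55.8878/10⌋ = 5 → F.
Square: lon ⌊0.3829/2⌋ = 0; lat ⌊5.8878/1⌋ = 5.
Subsquare: lon ⌊0.3829/0.0833333⌋ = 4 → e; lat ⌊0.8878/0.0416667⌋ = 21 → v.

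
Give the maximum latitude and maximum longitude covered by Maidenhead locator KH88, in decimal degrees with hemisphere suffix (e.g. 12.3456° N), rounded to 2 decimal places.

11.00° S, 38.00° E

Field K=10, H=7: +10·20° lon, +7·10° lat → SW at lon 20°, lat -20°.
Square 8, 8: +8·2° lon, +8·1° lat → SW at lon 36°, lat -12°.
Cell spans 2° lon × 1° lat. NE corner is SW corner plus one full cell.
latitude 11.00° S, longitude 38.00° E.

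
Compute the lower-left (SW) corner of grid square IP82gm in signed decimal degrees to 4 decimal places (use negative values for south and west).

62.5000, -3.5000

Field I=8, P=15: +8·20° lon, +15·10° lat → SW at lon -20°, lat 60°.
Square 8, 2: +8·2° lon, +2·1° lat → SW at lon -4°, lat 62°.
Subsquare g=6, m=12: +6·0.0833333° lon, +12·0.0416667° lat → SW at lon -3.5°, lat 62.5°.
latitude 62.5000, longitude -3.5000.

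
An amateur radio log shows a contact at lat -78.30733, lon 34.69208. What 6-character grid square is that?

KB71iq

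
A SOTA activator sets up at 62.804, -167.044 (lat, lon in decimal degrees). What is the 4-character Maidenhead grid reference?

AP62

Offset from 180°W / 90°S: lon 12.96°, lat 152.80°.
Field: 12.96/20 → 0 → A, 152.80/10 → 15 → P; chars AP.
Square: 12.96/2 → 6, 2.80/1 → 2; chars 62.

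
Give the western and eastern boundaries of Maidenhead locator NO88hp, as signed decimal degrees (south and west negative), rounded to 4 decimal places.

96.5833, 96.6667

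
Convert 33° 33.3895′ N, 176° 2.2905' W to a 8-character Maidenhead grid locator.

AM13xn53

Offset from 180°W / 90°S: lon 3.96183°, lat 123.55649°.
Field: lon ⌊3.96183/20⌋ = 0 → A; lat ⌊123.55649/10⌋ = 12 → M.
Square: lon ⌊3.96183/2⌋ = 1; lat ⌊3.55649/1⌋ = 3.
Subsquare: lon ⌊1.96183/0.0833333⌋ = 23 → x; lat ⌊0.55649/0.0416667⌋ = 13 → n.
Extended square: lon ⌊0.04516/0.00833333⌋ = 5; lat ⌊0.01482/0.00416667⌋ = 3.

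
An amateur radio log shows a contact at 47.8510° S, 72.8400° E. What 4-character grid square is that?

ME62

Offset from 180°W / 90°S: lon 252.84°, lat 42.15°.
Field: lon ⌊252.84/20⌋ = 12 → M; lat ⌊42.15/10⌋ = 4 → E.
Square: lon ⌊12.84/2⌋ = 6; lat ⌊2.15/1⌋ = 2.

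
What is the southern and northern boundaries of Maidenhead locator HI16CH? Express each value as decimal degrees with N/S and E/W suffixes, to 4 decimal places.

Field H=7, I=8: +7·20° lon, +8·10° lat → SW at lon -40°, lat -10°.
Square 1, 6: +1·2° lon, +6·1° lat → SW at lon -38°, lat -4°.
Subsquare c=2, h=7: +2·0.0833333° lon, +7·0.0416667° lat → SW at lon -37.8333°, lat -3.70833°.
Cell spans 0.0833333° lon × 0.0416667° lat.
south 3.7083° S, north 3.6667° S.

3.7083° S, 3.6667° S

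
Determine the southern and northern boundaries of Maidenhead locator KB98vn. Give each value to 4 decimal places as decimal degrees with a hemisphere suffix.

Field K=10, B=1: +10·20° lon, +1·10° lat → SW at lon 20°, lat -80°.
Square 9, 8: +9·2° lon, +8·1° lat → SW at lon 38°, lat -72°.
Subsquare v=21, n=13: +21·0.0833333° lon, +13·0.0416667° lat → SW at lon 39.75°, lat -71.4583°.
Cell spans 0.0833333° lon × 0.0416667° lat.
south 71.4583° S, north 71.4167° S.

71.4583° S, 71.4167° S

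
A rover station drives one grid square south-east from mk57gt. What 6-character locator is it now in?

Longitude subsquare g = 6; +1 → 7 = h.
Latitude subsquare t = 19; −1 → 18 = s.

MK57hs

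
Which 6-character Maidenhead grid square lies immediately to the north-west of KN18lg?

Longitude subsquare l = 11; −1 → 10 = k.
Latitude subsquare g = 6; +1 → 7 = h.

KN18kh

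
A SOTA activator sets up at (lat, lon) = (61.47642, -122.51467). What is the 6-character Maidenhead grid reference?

CP81rl

Offset from 180°W / 90°S: lon 57.4853°, lat 151.4764°.
Field (20°×10°, letters A–R): lon ⌊57.4853/20⌋ = 2 → C; lat ⌊151.4764/10⌋ = 15 → P.
Square (2°×1°, digits 0–9): lon ⌊17.4853/2⌋ = 8; lat ⌊1.4764/1⌋ = 1.
Subsquare (5′×2.5′, letters a–x): lon ⌊1.4853/0.0833333⌋ = 17 → r; lat ⌊0.4764/0.0416667⌋ = 11 → l.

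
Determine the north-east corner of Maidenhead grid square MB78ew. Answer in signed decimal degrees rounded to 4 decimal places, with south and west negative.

-71.0417, 74.4167

Field M=12, B=1: +12·20° lon, +1·10° lat → SW at lon 60°, lat -80°.
Square 7, 8: +7·2° lon, +8·1° lat → SW at lon 74°, lat -72°.
Subsquare e=4, w=22: +4·0.0833333° lon, +22·0.0416667° lat → SW at lon 74.3333°, lat -71.0833°.
Cell spans 0.0833333° lon × 0.0416667° lat. NE corner is SW corner plus one full cell.
latitude -71.0417, longitude 74.4167.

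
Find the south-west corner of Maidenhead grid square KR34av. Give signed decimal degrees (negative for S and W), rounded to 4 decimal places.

Field K=10, R=17: +10·20° lon, +17·10° lat → SW at lon 20°, lat 80°.
Square 3, 4: +3·2° lon, +4·1° lat → SW at lon 26°, lat 84°.
Subsquare a=0, v=21: +0·0.0833333° lon, +21·0.0416667° lat → SW at lon 26°, lat 84.875°.
latitude 84.8750, longitude 26.0000.

84.8750, 26.0000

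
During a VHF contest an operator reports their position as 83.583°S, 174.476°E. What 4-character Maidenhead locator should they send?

RA76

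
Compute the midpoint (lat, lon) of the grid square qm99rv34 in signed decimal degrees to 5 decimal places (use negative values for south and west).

39.89375, 159.44583

Field Q=16, M=12: +16·20° lon, +12·10° lat → SW at lon 140°, lat 30°.
Square 9, 9: +9·2° lon, +9·1° lat → SW at lon 158°, lat 39°.
Subsquare r=17, v=21: +17·0.0833333° lon, +21·0.0416667° lat → SW at lon 159.417°, lat 39.875°.
Extended square 3, 4: +3·0.00833333° lon, +4·0.00416667° lat → SW at lon 159.442°, lat 39.8917°.
Cell spans 0.00833333° lon × 0.00416667° lat. Centre is SW corner plus half of each.
latitude 39.89375, longitude 159.44583.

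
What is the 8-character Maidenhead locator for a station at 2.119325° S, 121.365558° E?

Add 180° to longitude and 90° to latitude: 301.36556, 87.88067.
Field: 301.36556/20 → 15 → P, 87.88067/10 → 8 → I; chars PI.
Square: 1.36556/2 → 0, 7.88067/1 → 7; chars 07.
Subsquare: 1.36556/0.0833333 → 16 → q, 0.88067/0.0416667 → 21 → v; chars qv.
Extended square: 0.03222/0.00833333 → 3, 0.00567/0.00416667 → 1; chars 31.

PI07qv31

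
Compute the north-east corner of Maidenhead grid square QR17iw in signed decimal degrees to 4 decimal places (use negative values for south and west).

Field Q=16, R=17: +16·20° lon, +17·10° lat → SW at lon 140°, lat 80°.
Square 1, 7: +1·2° lon, +7·1° lat → SW at lon 142°, lat 87°.
Subsquare i=8, w=22: +8·0.0833333° lon, +22·0.0416667° lat → SW at lon 142.667°, lat 87.9167°.
Cell spans 0.0833333° lon × 0.0416667° lat. NE corner is SW corner plus one full cell.
latitude 87.9583, longitude 142.7500.

87.9583, 142.7500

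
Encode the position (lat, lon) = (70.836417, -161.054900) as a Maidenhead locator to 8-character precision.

AQ90lu30

Add 180° to longitude and 90° to latitude: 18.94510, 160.83642.
Field: lon ⌊18.94510/20⌋ = 0 → A; lat ⌊160.83642/10⌋ = 16 → Q.
Square: lon ⌊18.94510/2⌋ = 9; lat ⌊0.83642/1⌋ = 0.
Subsquare: lon ⌊0.94510/0.0833333⌋ = 11 → l; lat ⌊0.83642/0.0416667⌋ = 20 → u.
Extended square: lon ⌊0.02843/0.00833333⌋ = 3; lat ⌊0.00308/0.00416667⌋ = 0.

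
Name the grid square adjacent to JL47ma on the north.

JL47mb

Latitude subsquare a = 0; +1 → 1 = b.
The longitude characters are unchanged.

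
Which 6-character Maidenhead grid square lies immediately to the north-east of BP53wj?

Longitude subsquare w = 22; +1 → 23 = x.
Latitude subsquare j = 9; +1 → 10 = k.

BP53xk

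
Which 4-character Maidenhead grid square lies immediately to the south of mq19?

MQ18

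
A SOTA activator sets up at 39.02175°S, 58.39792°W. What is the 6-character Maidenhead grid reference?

Add 180° to longitude and 90° to latitude: 121.6021, 50.9783.
Field: 121.6021/20 → 6 → G, 50.9783/10 → 5 → F; chars GF.
Square: 1.6021/2 → 0, 0.9783/1 → 0; chars 00.
Subsquare: 1.6021/0.0833333 → 19 → t, 0.9783/0.0416667 → 23 → x; chars tx.

GF00tx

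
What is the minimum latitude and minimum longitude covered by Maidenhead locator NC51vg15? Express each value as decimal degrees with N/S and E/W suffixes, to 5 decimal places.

Field N=13, C=2: +13·20° lon, +2·10° lat → SW at lon 80°, lat -70°.
Square 5, 1: +5·2° lon, +1·1° lat → SW at lon 90°, lat -69°.
Subsquare v=21, g=6: +21·0.0833333° lon, +6·0.0416667° lat → SW at lon 91.75°, lat -68.75°.
Extended square 1, 5: +1·0.00833333° lon, +5·0.00416667° lat → SW at lon 91.7583°, lat -68.7292°.
latitude 68.72917° S, longitude 91.75833° E.

68.72917° S, 91.75833° E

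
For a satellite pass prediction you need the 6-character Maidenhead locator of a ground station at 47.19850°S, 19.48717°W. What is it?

IE02gt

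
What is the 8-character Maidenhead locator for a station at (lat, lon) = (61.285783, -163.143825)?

AP81kg28

Add 180° to longitude and 90° to latitude: 16.85618, 151.28578.
Field: 16.85618/20 → 0 → A, 151.28578/10 → 15 → P; chars AP.
Square: 16.85618/2 → 8, 1.28578/1 → 1; chars 81.
Subsquare: 0.85618/0.0833333 → 10 → k, 0.28578/0.0416667 → 6 → g; chars kg.
Extended square: 0.02284/0.00833333 → 2, 0.03578/0.00416667 → 8; chars 28.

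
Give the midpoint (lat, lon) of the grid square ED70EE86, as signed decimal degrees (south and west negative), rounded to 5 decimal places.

-59.80625, -85.59583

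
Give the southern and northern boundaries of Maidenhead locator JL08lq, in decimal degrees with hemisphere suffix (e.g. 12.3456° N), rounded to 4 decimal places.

28.6667° N, 28.7083° N

Field J=9, L=11: +9·20° lon, +11·10° lat → SW at lon 0°, lat 20°.
Square 0, 8: +0·2° lon, +8·1° lat → SW at lon 0°, lat 28°.
Subsquare l=11, q=16: +11·0.0833333° lon, +16·0.0416667° lat → SW at lon 0.916667°, lat 28.6667°.
Cell spans 0.0833333° lon × 0.0416667° lat.
south 28.6667° N, north 28.7083° N.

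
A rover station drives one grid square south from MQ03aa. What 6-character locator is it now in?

Latitude subsquare a = 0; −1 → -1, wraps to 23 = x, carry into square.
Latitude square 3; −1 → 2.
The longitude characters are unchanged.

MQ02ax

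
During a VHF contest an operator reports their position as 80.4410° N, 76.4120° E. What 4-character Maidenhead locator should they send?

Shift to the Maidenhead origin (180°W, 90°S): lon 256.41, lat 170.44.
Field: lon ⌊256.41/20⌋ = 12 → M; lat ⌊170.44/10⌋ = 17 → R.
Square: lon ⌊16.41/2⌋ = 8; lat ⌊0.44/1⌋ = 0.

MR80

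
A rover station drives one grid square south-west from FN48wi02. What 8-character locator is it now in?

Longitude extended square 0; −1 → -1, wraps to 9, carry into subsquare.
Longitude subsquare w = 22; −1 → 21 = v.
Latitude extended square 2; −1 → 1.

FN48vi91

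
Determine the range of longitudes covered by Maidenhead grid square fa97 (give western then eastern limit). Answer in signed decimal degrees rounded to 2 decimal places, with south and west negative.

Field F=5, A=0: +5·20° lon, +0·10° lat → SW at lon -80°, lat -90°.
Square 9, 7: +9·2° lon, +7·1° lat → SW at lon -62°, lat -83°.
Cell spans 2° lon × 1° lat.
west -62.00, east -60.00.

-62.00, -60.00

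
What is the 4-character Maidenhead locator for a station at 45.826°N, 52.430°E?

Shift to the Maidenhead origin (180°W, 90°S): lon 232.43, lat 135.83.
Field: 232.43/20 → 11 → L, 135.83/10 → 13 → N; chars LN.
Square: 12.43/2 → 6, 5.83/1 → 5; chars 65.

LN65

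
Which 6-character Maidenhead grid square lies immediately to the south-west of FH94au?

FH84xt

Longitude subsquare a = 0; −1 → -1, wraps to 23 = x, carry into square.
Longitude square 9; −1 → 8.
Latitude subsquare u = 20; −1 → 19 = t.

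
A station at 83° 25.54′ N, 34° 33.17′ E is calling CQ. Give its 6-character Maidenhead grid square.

KR73gk

Shift to the Maidenhead origin (180°W, 90°S): lon 214.5528, lat 173.4257.
Field: 214.5528/20 → 10 → K, 173.4257/10 → 17 → R; chars KR.
Square: 14.5528/2 → 7, 3.4257/1 → 3; chars 73.
Subsquare: 0.5528/0.0833333 → 6 → g, 0.4257/0.0416667 → 10 → k; chars gk.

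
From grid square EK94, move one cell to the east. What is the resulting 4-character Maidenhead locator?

Longitude square 9; +1 → 10, wraps to 0, carry into field.
Longitude field E = 4; +1 → 5 = F.
The latitude characters are unchanged.

FK04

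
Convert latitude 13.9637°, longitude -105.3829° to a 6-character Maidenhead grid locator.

DK73hx

Shift to the Maidenhead origin (180°W, 90°S): lon 74.6171, lat 103.9637.
Field: lon ⌊74.6171/20⌋ = 3 → D; lat ⌊103.9637/10⌋ = 10 → K.
Square: lon ⌊14.6171/2⌋ = 7; lat ⌊3.9637/1⌋ = 3.
Subsquare: lon ⌊0.6171/0.0833333⌋ = 7 → h; lat ⌊0.9637/0.0416667⌋ = 23 → x.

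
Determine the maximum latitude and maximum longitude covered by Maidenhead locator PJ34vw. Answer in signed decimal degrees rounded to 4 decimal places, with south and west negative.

4.9583, 127.8333

Field P=15, J=9: +15·20° lon, +9·10° lat → SW at lon 120°, lat 0°.
Square 3, 4: +3·2° lon, +4·1° lat → SW at lon 126°, lat 4°.
Subsquare v=21, w=22: +21·0.0833333° lon, +22·0.0416667° lat → SW at lon 127.75°, lat 4.91667°.
Cell spans 0.0833333° lon × 0.0416667° lat. NE corner is SW corner plus one full cell.
latitude 4.9583, longitude 127.8333.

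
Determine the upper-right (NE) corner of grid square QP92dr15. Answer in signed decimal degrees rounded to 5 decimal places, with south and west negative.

Field Q=16, P=15: +16·20° lon, +15·10° lat → SW at lon 140°, lat 60°.
Square 9, 2: +9·2° lon, +2·1° lat → SW at lon 158°, lat 62°.
Subsquare d=3, r=17: +3·0.0833333° lon, +17·0.0416667° lat → SW at lon 158.25°, lat 62.7083°.
Extended square 1, 5: +1·0.00833333° lon, +5·0.00416667° lat → SW at lon 158.258°, lat 62.7292°.
Cell spans 0.00833333° lon × 0.00416667° lat. NE corner is SW corner plus one full cell.
latitude 62.73333, longitude 158.26667.

62.73333, 158.26667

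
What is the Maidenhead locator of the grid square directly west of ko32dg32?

KO32dg22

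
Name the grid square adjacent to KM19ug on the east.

Longitude subsquare u = 20; +1 → 21 = v.
The latitude characters are unchanged.

KM19vg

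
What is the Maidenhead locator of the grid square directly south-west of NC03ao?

Longitude subsquare a = 0; −1 → -1, wraps to 23 = x, carry into square.
Longitude square 0; −1 → -1, wraps to 9, carry into field.
Longitude field N = 13; −1 → 12 = M.
Latitude subsquare o = 14; −1 → 13 = n.

MC93xn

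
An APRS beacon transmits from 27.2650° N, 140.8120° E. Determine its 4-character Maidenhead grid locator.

QL07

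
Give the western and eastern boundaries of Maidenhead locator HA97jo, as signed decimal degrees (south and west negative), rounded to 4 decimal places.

-21.2500, -21.1667

Field H=7, A=0: +7·20° lon, +0·10° lat → SW at lon -40°, lat -90°.
Square 9, 7: +9·2° lon, +7·1° lat → SW at lon -22°, lat -83°.
Subsquare j=9, o=14: +9·0.0833333° lon, +14·0.0416667° lat → SW at lon -21.25°, lat -82.4167°.
Cell spans 0.0833333° lon × 0.0416667° lat.
west -21.2500, east -21.1667.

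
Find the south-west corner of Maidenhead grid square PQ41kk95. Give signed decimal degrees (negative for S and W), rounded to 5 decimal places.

Field P=15, Q=16: +15·20° lon, +16·10° lat → SW at lon 120°, lat 70°.
Square 4, 1: +4·2° lon, +1·1° lat → SW at lon 128°, lat 71°.
Subsquare k=10, k=10: +10·0.0833333° lon, +10·0.0416667° lat → SW at lon 128.833°, lat 71.4167°.
Extended square 9, 5: +9·0.00833333° lon, +5·0.00416667° lat → SW at lon 128.908°, lat 71.4375°.
latitude 71.43750, longitude 128.90833.

71.43750, 128.90833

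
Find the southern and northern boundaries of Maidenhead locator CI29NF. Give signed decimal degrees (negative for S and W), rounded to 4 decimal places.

-0.7917, -0.7500

Field C=2, I=8: +2·20° lon, +8·10° lat → SW at lon -140°, lat -10°.
Square 2, 9: +2·2° lon, +9·1° lat → SW at lon -136°, lat -1°.
Subsquare n=13, f=5: +13·0.0833333° lon, +5·0.0416667° lat → SW at lon -134.917°, lat -0.791667°.
Cell spans 0.0833333° lon × 0.0416667° lat.
south -0.7917, north -0.7500.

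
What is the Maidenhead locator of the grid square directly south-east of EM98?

Longitude square 9; +1 → 10, wraps to 0, carry into field.
Longitude field E = 4; +1 → 5 = F.
Latitude square 8; −1 → 7.

FM07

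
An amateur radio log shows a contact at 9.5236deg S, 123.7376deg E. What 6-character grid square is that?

Offset from 180°W / 90°S: lon 303.7376°, lat 80.4764°.
Field: 303.7376/20 → 15 → P, 80.4764/10 → 8 → I; chars PI.
Square: 3.7376/2 → 1, 0.4764/1 → 0; chars 10.
Subsquare: 1.7376/0.0833333 → 20 → u, 0.4764/0.0416667 → 11 → l; chars ul.

PI10ul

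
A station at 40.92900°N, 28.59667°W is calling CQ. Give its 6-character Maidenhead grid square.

HN50qw

Offset from 180°W / 90°S: lon 151.4033°, lat 130.9290°.
Field: lon ⌊151.4033/20⌋ = 7 → H; lat ⌊130.9290/10⌋ = 13 → N.
Square: lon ⌊11.4033/2⌋ = 5; lat ⌊0.9290/1⌋ = 0.
Subsquare: lon ⌊1.4033/0.0833333⌋ = 16 → q; lat ⌊0.9290/0.0416667⌋ = 22 → w.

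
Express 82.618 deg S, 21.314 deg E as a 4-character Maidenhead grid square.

KA07

Add 180° to longitude and 90° to latitude: 201.31, 7.38.
Field: lon ⌊201.31/20⌋ = 10 → K; lat ⌊7.38/10⌋ = 0 → A.
Square: lon ⌊1.31/2⌋ = 0; lat ⌊7.38/1⌋ = 7.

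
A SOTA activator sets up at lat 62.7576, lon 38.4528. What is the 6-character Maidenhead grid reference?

Add 180° to longitude and 90° to latitude: 218.4528, 152.7576.
Field: 218.4528/20 → 10 → K, 152.7576/10 → 15 → P; chars KP.
Square: 18.4528/2 → 9, 2.7576/1 → 2; chars 92.
Subsquare: 0.4528/0.0833333 → 5 → f, 0.7576/0.0416667 → 18 → s; chars fs.

KP92fs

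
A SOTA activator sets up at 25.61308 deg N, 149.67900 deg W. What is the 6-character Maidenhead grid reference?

BL55do

Shift to the Maidenhead origin (180°W, 90°S): lon 30.3210, lat 115.6131.
Field (20°×10°, letters A–R): lon ⌊30.3210/20⌋ = 1 → B; lat ⌊115.6131/10⌋ = 11 → L.
Square (2°×1°, digits 0–9): lon ⌊10.3210/2⌋ = 5; lat ⌊5.6131/1⌋ = 5.
Subsquare (5′×2.5′, letters a–x): lon ⌊0.3210/0.0833333⌋ = 3 → d; lat ⌊0.6131/0.0416667⌋ = 14 → o.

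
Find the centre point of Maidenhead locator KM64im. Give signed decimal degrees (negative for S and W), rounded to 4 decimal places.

34.5208, 32.7083

Field K=10, M=12: +10·20° lon, +12·10° lat → SW at lon 20°, lat 30°.
Square 6, 4: +6·2° lon, +4·1° lat → SW at lon 32°, lat 34°.
Subsquare i=8, m=12: +8·0.0833333° lon, +12·0.0416667° lat → SW at lon 32.6667°, lat 34.5°.
Cell spans 0.0833333° lon × 0.0416667° lat. Centre is SW corner plus half of each.
latitude 34.5208, longitude 32.7083.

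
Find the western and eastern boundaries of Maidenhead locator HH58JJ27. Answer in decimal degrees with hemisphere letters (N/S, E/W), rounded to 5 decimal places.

Field H=7, H=7: +7·20° lon, +7·10° lat → SW at lon -40°, lat -20°.
Square 5, 8: +5·2° lon, +8·1° lat → SW at lon -30°, lat -12°.
Subsquare j=9, j=9: +9·0.0833333° lon, +9·0.0416667° lat → SW at lon -29.25°, lat -11.625°.
Extended square 2, 7: +2·0.00833333° lon, +7·0.00416667° lat → SW at lon -29.2333°, lat -11.5958°.
Cell spans 0.00833333° lon × 0.00416667° lat.
west 29.23333° W, east 29.22500° W.

29.23333° W, 29.22500° W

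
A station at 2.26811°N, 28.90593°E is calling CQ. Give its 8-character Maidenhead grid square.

KJ42kg84

Offset from 180°W / 90°S: lon 208.90593°, lat 92.26811°.
Field: 208.90593/20 → 10 → K, 92.26811/10 → 9 → J; chars KJ.
Square: 8.90593/2 → 4, 2.26811/1 → 2; chars 42.
Subsquare: 0.90593/0.0833333 → 10 → k, 0.26811/0.0416667 → 6 → g; chars kg.
Extended square: 0.07260/0.00833333 → 8, 0.01811/0.00416667 → 4; chars 84.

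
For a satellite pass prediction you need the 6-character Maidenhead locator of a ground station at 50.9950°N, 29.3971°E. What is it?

Shift to the Maidenhead origin (180°W, 90°S): lon 209.3971, lat 140.9950.
Field (20°×10°, letters A–R): lon ⌊209.3971/20⌋ = 10 → K; lat ⌊140.9950/10⌋ = 14 → O.
Square (2°×1°, digits 0–9): lon ⌊9.3971/2⌋ = 4; lat ⌊0.9950/1⌋ = 0.
Subsquare (5′×2.5′, letters a–x): lon ⌊1.3971/0.0833333⌋ = 16 → q; lat ⌊0.9950/0.0416667⌋ = 23 → x.

KO40qx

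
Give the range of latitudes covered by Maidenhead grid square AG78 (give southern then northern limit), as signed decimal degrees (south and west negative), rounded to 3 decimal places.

-22.000, -21.000

Field A=0, G=6: +0·20° lon, +6·10° lat → SW at lon -180°, lat -30°.
Square 7, 8: +7·2° lon, +8·1° lat → SW at lon -166°, lat -22°.
Cell spans 2° lon × 1° lat.
south -22.000, north -21.000.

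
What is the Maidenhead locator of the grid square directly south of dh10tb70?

Latitude extended square 0; −1 → -1, wraps to 9, carry into subsquare.
Latitude subsquare b = 1; −1 → 0 = a.
The longitude characters are unchanged.

DH10ta79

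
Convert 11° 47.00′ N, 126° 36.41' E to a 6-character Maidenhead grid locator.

PK31hs

Shift to the Maidenhead origin (180°W, 90°S): lon 306.6068, lat 101.7833.
Field: 306.6068/20 → 15 → P, 101.7833/10 → 10 → K; chars PK.
Square: 6.6068/2 → 3, 1.7833/1 → 1; chars 31.
Subsquare: 0.6068/0.0833333 → 7 → h, 0.7833/0.0416667 → 18 → s; chars hs.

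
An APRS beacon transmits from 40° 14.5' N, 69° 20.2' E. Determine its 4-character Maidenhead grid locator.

Add 180° to longitude and 90° to latitude: 249.34, 130.24.
Field: lon ⌊249.34/20⌋ = 12 → M; lat ⌊130.24/10⌋ = 13 → N.
Square: lon ⌊9.34/2⌋ = 4; lat ⌊0.24/1⌋ = 0.

MN40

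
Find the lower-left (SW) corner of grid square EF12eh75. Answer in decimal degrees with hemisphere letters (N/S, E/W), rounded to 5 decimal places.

37.68750° S, 97.60833° W

Field E=4, F=5: +4·20° lon, +5·10° lat → SW at lon -100°, lat -40°.
Square 1, 2: +1·2° lon, +2·1° lat → SW at lon -98°, lat -38°.
Subsquare e=4, h=7: +4·0.0833333° lon, +7·0.0416667° lat → SW at lon -97.6667°, lat -37.7083°.
Extended square 7, 5: +7·0.00833333° lon, +5·0.00416667° lat → SW at lon -97.6083°, lat -37.6875°.
latitude 37.68750° S, longitude 97.60833° W.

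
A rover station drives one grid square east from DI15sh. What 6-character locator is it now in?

Longitude subsquare s = 18; +1 → 19 = t.
The latitude characters are unchanged.

DI15th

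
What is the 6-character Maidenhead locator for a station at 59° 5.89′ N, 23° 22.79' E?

Shift to the Maidenhead origin (180°W, 90°S): lon 203.3798, lat 149.0982.
Field: 203.3798/20 → 10 → K, 149.0982/10 → 14 → O; chars KO.
Square: 3.3798/2 → 1, 9.0982/1 → 9; chars 19.
Subsquare: 1.3798/0.0833333 → 16 → q, 0.0982/0.0416667 → 2 → c; chars qc.

KO19qc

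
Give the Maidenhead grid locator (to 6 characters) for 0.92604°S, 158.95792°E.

QI99lb

Offset from 180°W / 90°S: lon 338.9579°, lat 89.0740°.
Field (20°×10°, letters A–R): 338.9579/20 → 16 → Q, 89.0740/10 → 8 → I; chars QI.
Square (2°×1°, digits 0–9): 18.9579/2 → 9, 9.0740/1 → 9; chars 99.
Subsquare (5′×2.5′, letters a–x): 0.9579/0.0833333 → 11 → l, 0.0740/0.0416667 → 1 → b; chars lb.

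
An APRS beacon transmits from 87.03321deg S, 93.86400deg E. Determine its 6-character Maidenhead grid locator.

Add 180° to longitude and 90° to latitude: 273.8640, 2.9668.
Field: lon ⌊273.8640/20⌋ = 13 → N; lat ⌊2.9668/10⌋ = 0 → A.
Square: lon ⌊13.8640/2⌋ = 6; lat ⌊2.9668/1⌋ = 2.
Subsquare: lon ⌊1.8640/0.0833333⌋ = 22 → w; lat ⌊0.9668/0.0416667⌋ = 23 → x.

NA62wx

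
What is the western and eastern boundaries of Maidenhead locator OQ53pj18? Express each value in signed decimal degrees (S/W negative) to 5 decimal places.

Field O=14, Q=16: +14·20° lon, +16·10° lat → SW at lon 100°, lat 70°.
Square 5, 3: +5·2° lon, +3·1° lat → SW at lon 110°, lat 73°.
Subsquare p=15, j=9: +15·0.0833333° lon, +9·0.0416667° lat → SW at lon 111.25°, lat 73.375°.
Extended square 1, 8: +1·0.00833333° lon, +8·0.00416667° lat → SW at lon 111.258°, lat 73.4083°.
Cell spans 0.00833333° lon × 0.00416667° lat.
west 111.25833, east 111.26667.

111.25833, 111.26667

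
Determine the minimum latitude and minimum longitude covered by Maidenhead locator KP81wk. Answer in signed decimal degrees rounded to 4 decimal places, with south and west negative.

61.4167, 37.8333

Field K=10, P=15: +10·20° lon, +15·10° lat → SW at lon 20°, lat 60°.
Square 8, 1: +8·2° lon, +1·1° lat → SW at lon 36°, lat 61°.
Subsquare w=22, k=10: +22·0.0833333° lon, +10·0.0416667° lat → SW at lon 37.8333°, lat 61.4167°.
latitude 61.4167, longitude 37.8333.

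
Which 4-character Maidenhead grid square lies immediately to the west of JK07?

IK97

Longitude square 0; −1 → -1, wraps to 9, carry into field.
Longitude field J = 9; −1 → 8 = I.
The latitude characters are unchanged.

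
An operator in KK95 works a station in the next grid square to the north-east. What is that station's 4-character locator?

Longitude square 9; +1 → 10, wraps to 0, carry into field.
Longitude field K = 10; +1 → 11 = L.
Latitude square 5; +1 → 6.

LK06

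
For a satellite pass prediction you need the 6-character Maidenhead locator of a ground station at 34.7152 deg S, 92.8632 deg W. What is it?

Shift to the Maidenhead origin (180°W, 90°S): lon 87.1368, lat 55.2848.
Field: lon ⌊87.1368/20⌋ = 4 → E; lat ⌊55.2848/10⌋ = 5 → F.
Square: lon ⌊7.1368/2⌋ = 3; lat ⌊5.2848/1⌋ = 5.
Subsquare: lon ⌊1.1368/0.0833333⌋ = 13 → n; lat ⌊0.2848/0.0416667⌋ = 6 → g.

EF35ng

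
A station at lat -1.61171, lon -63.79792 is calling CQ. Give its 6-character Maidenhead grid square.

FI88cj

Add 180° to longitude and 90° to latitude: 116.2021, 88.3883.
Field: lon ⌊116.2021/20⌋ = 5 → F; lat ⌊88.3883/10⌋ = 8 → I.
Square: lon ⌊16.2021/2⌋ = 8; lat ⌊8.3883/1⌋ = 8.
Subsquare: lon ⌊0.2021/0.0833333⌋ = 2 → c; lat ⌊0.3883/0.0416667⌋ = 9 → j.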